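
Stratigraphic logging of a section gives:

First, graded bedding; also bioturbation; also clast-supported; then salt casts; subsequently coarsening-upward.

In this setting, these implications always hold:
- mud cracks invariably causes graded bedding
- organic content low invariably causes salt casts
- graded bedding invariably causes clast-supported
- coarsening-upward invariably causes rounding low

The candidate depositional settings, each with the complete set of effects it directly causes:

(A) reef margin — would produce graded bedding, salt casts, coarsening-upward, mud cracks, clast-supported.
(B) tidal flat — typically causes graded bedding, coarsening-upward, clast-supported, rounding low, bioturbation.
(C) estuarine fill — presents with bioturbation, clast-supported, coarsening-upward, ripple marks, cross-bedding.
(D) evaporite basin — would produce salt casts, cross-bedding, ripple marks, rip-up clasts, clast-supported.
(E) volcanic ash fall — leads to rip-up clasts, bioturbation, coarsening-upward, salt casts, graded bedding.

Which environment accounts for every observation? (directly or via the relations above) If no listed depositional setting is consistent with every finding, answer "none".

Per-candidate check:
(A) reef margin — does not account for bioturbation
(B) tidal flat — does not account for salt casts
(C) estuarine fill — graded bedding miss; bioturbation match; clast-supported match; salt casts miss; coarsening-upward match
(D) evaporite basin — graded bedding miss; bioturbation miss; clast-supported match; salt casts match; coarsening-upward miss
(E) volcanic ash fall — accounts for every observation (clast-supported through graded bedding → clast-supported)
(E) is the only candidate with no mismatches.

E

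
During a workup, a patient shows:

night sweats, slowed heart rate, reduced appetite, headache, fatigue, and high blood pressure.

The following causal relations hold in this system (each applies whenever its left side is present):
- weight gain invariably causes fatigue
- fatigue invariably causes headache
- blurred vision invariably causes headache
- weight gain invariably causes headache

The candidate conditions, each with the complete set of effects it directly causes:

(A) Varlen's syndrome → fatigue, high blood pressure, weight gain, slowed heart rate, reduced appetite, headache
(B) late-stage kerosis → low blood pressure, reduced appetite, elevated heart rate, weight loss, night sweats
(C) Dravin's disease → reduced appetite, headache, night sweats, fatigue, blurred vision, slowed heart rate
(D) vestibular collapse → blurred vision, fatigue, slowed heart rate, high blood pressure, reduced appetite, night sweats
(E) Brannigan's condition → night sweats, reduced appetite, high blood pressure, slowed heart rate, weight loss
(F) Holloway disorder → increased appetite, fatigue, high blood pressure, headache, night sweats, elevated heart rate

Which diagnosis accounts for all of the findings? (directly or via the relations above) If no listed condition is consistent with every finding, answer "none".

Testing each hypothesis:
(A) Varlen's syndrome — does not account for night sweats
(B) late-stage kerosis — night sweats +; slowed heart rate -; reduced appetite +; headache -; fatigue -; high blood pressure -
(C) Dravin's disease — night sweats +; slowed heart rate +; reduced appetite +; headache +; fatigue +; high blood pressure -
(D) vestibular collapse — accounts for every observation (headache through fatigue → headache)
(E) Brannigan's condition — night sweats +; slowed heart rate +; reduced appetite +; headache -; fatigue -; high blood pressure +
(F) Holloway disorder — fails on slowed heart rate, reduced appetite (predicts elevated heart rate, not slowed heart rate; predicts increased appetite, not reduced appetite)
(D) is the only candidate with no mismatches.

D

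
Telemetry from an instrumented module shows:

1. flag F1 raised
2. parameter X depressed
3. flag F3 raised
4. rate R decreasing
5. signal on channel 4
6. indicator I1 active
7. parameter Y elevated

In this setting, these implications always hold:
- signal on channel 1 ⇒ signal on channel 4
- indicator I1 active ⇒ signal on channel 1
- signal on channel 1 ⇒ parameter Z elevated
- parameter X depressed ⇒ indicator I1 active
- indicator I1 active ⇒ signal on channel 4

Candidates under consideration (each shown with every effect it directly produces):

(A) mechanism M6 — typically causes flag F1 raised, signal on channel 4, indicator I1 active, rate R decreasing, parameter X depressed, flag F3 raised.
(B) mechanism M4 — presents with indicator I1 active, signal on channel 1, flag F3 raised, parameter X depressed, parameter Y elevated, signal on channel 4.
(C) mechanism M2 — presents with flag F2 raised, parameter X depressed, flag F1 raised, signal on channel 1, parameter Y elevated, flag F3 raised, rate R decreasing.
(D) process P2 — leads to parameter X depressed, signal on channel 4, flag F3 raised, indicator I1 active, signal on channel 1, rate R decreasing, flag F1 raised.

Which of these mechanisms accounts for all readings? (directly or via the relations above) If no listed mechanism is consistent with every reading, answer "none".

C

Checking each candidate against the observations:
(A) mechanism M6 — does not account for parameter Y elevated
(B) mechanism M4 — flag F1 raised NO; parameter X depressed yes; flag F3 raised yes; rate R decreasing NO; signal on channel 4 yes; indicator I1 active yes; parameter Y elevated yes
(C) mechanism M2 — accounts for every observation (signal on channel 4 through signal on channel 1 → signal on channel 4)
(D) process P2 — flag F1 raised yes; parameter X depressed yes; flag F3 raised yes; rate R decreasing yes; signal on channel 4 yes; indicator I1 active yes; parameter Y elevated NO
(C) is the only candidate with no mismatches.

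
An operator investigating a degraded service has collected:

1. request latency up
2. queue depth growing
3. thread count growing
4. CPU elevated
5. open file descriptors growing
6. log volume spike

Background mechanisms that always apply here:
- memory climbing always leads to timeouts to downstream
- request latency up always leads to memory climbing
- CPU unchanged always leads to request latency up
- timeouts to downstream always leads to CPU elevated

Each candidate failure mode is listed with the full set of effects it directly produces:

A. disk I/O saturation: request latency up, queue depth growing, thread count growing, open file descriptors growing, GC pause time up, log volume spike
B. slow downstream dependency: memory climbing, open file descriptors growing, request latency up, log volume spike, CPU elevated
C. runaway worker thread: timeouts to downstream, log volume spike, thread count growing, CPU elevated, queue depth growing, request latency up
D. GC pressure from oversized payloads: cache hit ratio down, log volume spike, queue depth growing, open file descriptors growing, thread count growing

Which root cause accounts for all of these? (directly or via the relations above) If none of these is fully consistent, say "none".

Checking each candidate against the observations:
(A) disk I/O saturation — accounts for every observation (CPU elevated via request latency up → memory climbing → timeouts to downstream → CPU elevated)
(B) slow downstream dependency — request latency up ✓; queue depth growing ✗; thread count growing ✗; CPU elevated ✓; open file descriptors growing ✓; log volume spike ✓
(C) runaway worker thread — request latency up ✓; queue depth growing ✓; thread count growing ✓; CPU elevated ✓; open file descriptors growing ✗; log volume spike ✓
(D) GC pressure from oversized payloads — request latency up ✗; queue depth growing ✓; thread count growing ✓; CPU elevated ✗; open file descriptors growing ✓; log volume spike ✓
(A) alone accounts for all the evidence.

A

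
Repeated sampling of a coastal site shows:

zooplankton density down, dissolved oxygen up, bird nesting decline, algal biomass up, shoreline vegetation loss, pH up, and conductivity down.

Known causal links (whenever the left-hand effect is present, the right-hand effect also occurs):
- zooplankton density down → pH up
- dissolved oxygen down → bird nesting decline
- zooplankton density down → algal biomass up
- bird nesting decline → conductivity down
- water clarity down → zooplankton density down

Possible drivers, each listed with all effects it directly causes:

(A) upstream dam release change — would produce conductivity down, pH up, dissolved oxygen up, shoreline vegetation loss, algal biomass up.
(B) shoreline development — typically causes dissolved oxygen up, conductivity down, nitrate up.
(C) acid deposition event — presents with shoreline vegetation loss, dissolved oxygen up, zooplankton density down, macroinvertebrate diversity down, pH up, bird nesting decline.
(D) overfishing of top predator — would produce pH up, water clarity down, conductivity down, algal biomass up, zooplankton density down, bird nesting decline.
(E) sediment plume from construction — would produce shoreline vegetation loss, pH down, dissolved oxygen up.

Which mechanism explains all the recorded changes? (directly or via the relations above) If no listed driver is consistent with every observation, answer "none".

C

Per-candidate check:
(A) upstream dam release change — does not account for zooplankton density down, bird nesting decline
(B) shoreline development — zooplankton density down NO; dissolved oxygen up yes; bird nesting decline NO; algal biomass up NO; shoreline vegetation loss NO; pH up NO; conductivity down yes
(C) acid deposition event — zooplankton density down yes; dissolved oxygen up yes; bird nesting decline yes; algal biomass up yes (through zooplankton density down → algal biomass up); shoreline vegetation loss yes; pH up yes; conductivity down yes (through bird nesting decline → conductivity down)
(D) overfishing of top predator — does not account for dissolved oxygen up, shoreline vegetation loss
(E) sediment plume from construction — zooplankton density down NO; dissolved oxygen up yes; bird nesting decline NO; algal biomass up NO; shoreline vegetation loss yes; pH up NO; conductivity down NO
(C) is the only candidate with no mismatches.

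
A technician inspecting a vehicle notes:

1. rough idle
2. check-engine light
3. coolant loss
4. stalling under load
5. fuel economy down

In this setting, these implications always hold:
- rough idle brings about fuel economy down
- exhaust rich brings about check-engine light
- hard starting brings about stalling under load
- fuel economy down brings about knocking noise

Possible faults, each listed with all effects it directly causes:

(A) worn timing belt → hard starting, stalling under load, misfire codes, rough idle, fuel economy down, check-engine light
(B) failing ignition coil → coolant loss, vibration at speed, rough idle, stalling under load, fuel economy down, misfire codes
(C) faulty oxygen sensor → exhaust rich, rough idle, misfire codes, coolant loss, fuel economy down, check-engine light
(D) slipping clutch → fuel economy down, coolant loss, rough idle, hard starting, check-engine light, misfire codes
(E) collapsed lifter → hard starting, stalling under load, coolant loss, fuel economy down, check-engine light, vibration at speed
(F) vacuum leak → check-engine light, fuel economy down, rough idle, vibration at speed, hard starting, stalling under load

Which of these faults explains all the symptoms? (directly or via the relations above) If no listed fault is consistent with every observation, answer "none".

D

Testing each hypothesis:
(A) worn timing belt — rough idle match; check-engine light match; coolant loss miss; stalling under load match; fuel economy down match
(B) failing ignition coil — does not account for check-engine light
(C) faulty oxygen sensor — rough idle match; check-engine light match; coolant loss match; stalling under load miss; fuel economy down match
(D) slipping clutch — rough idle match; check-engine light match; coolant loss match; stalling under load match (via hard starting → stalling under load); fuel economy down match
(E) collapsed lifter — does not account for rough idle
(F) vacuum leak — rough idle match; check-engine light match; coolant loss miss; stalling under load match; fuel economy down match
Only (D) is consistent with every observation.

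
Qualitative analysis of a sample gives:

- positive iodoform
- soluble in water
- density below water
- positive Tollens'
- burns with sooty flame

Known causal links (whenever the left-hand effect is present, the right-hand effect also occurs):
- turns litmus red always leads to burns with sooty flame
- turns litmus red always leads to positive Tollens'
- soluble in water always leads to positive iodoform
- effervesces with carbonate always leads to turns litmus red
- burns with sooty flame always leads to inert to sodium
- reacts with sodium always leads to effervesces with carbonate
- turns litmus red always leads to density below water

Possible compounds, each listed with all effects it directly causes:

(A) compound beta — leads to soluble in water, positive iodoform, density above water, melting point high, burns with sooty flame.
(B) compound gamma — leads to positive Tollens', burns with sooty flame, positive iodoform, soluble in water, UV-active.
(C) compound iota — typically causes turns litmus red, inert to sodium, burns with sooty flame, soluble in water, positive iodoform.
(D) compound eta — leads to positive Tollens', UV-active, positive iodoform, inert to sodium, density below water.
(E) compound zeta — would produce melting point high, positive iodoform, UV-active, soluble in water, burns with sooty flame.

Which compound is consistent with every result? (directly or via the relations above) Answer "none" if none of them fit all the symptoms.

C

Checking each candidate against the observations:
(A) compound beta — fails on density below water, positive Tollens' (predicts density above water, not density below water)
(B) compound gamma — does not account for density below water
(C) compound iota — positive iodoform yes; soluble in water yes; density below water yes (by turns litmus red → density below water); positive Tollens' yes (by turns litmus red → positive Tollens'); burns with sooty flame yes
(D) compound eta — positive iodoform yes; soluble in water NO; density below water yes; positive Tollens' yes; burns with sooty flame NO
(E) compound zeta — does not account for density below water, positive Tollens'
Only (C) is consistent with every observation.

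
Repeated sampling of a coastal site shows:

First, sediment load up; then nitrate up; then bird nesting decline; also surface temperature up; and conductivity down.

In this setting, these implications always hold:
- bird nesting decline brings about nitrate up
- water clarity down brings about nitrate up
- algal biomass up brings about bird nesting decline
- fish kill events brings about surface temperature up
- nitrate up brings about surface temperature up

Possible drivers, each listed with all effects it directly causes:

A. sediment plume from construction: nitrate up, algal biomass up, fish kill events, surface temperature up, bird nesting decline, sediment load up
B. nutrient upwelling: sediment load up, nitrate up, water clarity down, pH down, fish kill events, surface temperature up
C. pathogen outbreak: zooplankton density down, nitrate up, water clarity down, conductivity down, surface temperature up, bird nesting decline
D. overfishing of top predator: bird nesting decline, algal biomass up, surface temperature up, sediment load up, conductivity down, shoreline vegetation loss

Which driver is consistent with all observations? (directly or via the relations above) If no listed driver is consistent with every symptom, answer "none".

Per-candidate check:
(A) sediment plume from construction — sediment load up match; nitrate up match; bird nesting decline match; surface temperature up match; conductivity down miss
(B) nutrient upwelling — does not account for bird nesting decline, conductivity down
(C) pathogen outbreak — sediment load up miss; nitrate up match; bird nesting decline match; surface temperature up match; conductivity down match
(D) overfishing of top predator — sediment load up match; nitrate up match (via bird nesting decline → nitrate up); bird nesting decline match; surface temperature up match; conductivity down match
Only (D) is consistent with every observation.

D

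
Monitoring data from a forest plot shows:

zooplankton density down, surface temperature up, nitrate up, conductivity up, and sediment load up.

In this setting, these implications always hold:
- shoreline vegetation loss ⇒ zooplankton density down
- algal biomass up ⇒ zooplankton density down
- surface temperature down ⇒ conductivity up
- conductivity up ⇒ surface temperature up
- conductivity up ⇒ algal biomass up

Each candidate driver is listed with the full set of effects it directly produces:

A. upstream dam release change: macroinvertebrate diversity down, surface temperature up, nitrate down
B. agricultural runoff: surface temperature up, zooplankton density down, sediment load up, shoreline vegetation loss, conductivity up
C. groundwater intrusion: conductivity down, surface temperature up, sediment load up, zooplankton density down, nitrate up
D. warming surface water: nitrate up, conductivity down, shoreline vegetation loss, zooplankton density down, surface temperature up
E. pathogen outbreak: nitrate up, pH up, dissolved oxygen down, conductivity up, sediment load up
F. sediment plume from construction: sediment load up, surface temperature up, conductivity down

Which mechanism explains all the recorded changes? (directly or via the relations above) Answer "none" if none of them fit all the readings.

E

Checking each candidate against the observations:
(A) upstream dam release change — zooplankton density down ✗; surface temperature up ✓; nitrate up ✗; conductivity up ✗; sediment load up ✗
(B) agricultural runoff — zooplankton density down ✓; surface temperature up ✓; nitrate up ✗; conductivity up ✓; sediment load up ✓
(C) groundwater intrusion — zooplankton density down ✓; surface temperature up ✓; nitrate up ✓; conductivity up ✗; sediment load up ✓
(D) warming surface water — zooplankton density down ✓; surface temperature up ✓; nitrate up ✓; conductivity up ✗; sediment load up ✗
(E) pathogen outbreak — zooplankton density down ✓ (by conductivity up → algal biomass up → zooplankton density down); surface temperature up ✓ (by conductivity up → surface temperature up); nitrate up ✓; conductivity up ✓; sediment load up ✓
(F) sediment plume from construction — zooplankton density down ✗; surface temperature up ✓; nitrate up ✗; conductivity up ✗; sediment load up ✓
(E) alone accounts for all the evidence.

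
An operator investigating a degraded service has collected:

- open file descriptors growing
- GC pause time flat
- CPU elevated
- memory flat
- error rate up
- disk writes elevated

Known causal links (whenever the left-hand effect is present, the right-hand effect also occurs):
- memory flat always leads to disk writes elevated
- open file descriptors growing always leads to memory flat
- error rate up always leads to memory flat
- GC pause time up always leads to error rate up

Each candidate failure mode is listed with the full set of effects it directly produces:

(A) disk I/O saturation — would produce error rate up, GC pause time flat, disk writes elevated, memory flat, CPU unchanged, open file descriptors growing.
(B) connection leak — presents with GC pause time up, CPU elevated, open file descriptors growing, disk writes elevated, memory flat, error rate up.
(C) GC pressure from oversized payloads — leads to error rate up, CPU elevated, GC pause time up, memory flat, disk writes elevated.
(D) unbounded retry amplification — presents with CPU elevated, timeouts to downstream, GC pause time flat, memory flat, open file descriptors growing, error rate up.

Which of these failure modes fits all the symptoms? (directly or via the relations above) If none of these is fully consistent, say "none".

D

Checking each candidate against the observations:
(A) disk I/O saturation — fails on CPU elevated (predicts CPU unchanged, not CPU elevated)
(B) connection leak — fails on GC pause time flat (predicts GC pause time up, not GC pause time flat)
(C) GC pressure from oversized payloads — open file descriptors growing NO; GC pause time flat NO; CPU elevated yes; memory flat yes; error rate up yes; disk writes elevated yes
(D) unbounded retry amplification — open file descriptors growing yes; GC pause time flat yes; CPU elevated yes; memory flat yes; error rate up yes; disk writes elevated yes (through memory flat → disk writes elevated)
(D) is the only candidate with no mismatches.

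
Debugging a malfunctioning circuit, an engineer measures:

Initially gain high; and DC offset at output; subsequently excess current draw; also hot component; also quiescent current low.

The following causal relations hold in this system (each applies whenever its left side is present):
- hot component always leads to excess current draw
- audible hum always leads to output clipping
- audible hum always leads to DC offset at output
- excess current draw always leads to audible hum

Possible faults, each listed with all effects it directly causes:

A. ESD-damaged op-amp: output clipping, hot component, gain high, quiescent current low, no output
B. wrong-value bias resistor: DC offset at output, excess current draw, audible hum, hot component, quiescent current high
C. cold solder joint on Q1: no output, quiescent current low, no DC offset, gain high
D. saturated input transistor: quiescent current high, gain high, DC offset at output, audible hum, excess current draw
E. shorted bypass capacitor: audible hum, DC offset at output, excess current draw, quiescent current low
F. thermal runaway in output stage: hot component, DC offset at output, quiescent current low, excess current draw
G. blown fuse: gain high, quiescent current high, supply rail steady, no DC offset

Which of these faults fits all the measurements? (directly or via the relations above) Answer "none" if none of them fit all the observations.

A

For each candidate, compare predicted effects to what was observed:
(A) ESD-damaged op-amp — gain high match; DC offset at output match (through hot component → excess current draw → audible hum → DC offset at output); excess current draw match (through hot component → excess current draw); hot component match; quiescent current low match
(B) wrong-value bias resistor — fails on gain high, quiescent current low (predicts quiescent current high, not quiescent current low)
(C) cold solder joint on Q1 — fails on DC offset at output, excess current draw, hot component (predicts no DC offset, not DC offset at output)
(D) saturated input transistor — fails on hot component, quiescent current low (predicts quiescent current high, not quiescent current low)
(E) shorted bypass capacitor — gain high miss; DC offset at output match; excess current draw match; hot component miss; quiescent current low match
(F) thermal runaway in output stage — does not account for gain high
(G) blown fuse — gain high match; DC offset at output miss; excess current draw miss; hot component miss; quiescent current low miss
(A) alone accounts for all the evidence.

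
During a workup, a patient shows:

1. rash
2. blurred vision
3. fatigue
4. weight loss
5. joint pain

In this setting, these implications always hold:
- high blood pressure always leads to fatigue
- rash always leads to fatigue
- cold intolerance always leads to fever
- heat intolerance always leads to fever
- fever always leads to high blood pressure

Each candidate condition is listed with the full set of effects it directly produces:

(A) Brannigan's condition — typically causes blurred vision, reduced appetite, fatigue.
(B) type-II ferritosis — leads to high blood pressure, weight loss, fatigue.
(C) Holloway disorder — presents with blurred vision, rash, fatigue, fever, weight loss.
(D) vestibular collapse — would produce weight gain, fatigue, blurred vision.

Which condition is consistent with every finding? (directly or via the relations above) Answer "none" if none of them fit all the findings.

none

Checking each candidate against the observations:
(A) Brannigan's condition — does not account for rash, weight loss, joint pain
(B) type-II ferritosis — rash ✗; blurred vision ✗; fatigue ✓; weight loss ✓; joint pain ✗
(C) Holloway disorder — does not account for joint pain
(D) vestibular collapse — rash ✗; blurred vision ✓; fatigue ✓; weight loss ✗; joint pain ✗
No candidate is consistent with all observations.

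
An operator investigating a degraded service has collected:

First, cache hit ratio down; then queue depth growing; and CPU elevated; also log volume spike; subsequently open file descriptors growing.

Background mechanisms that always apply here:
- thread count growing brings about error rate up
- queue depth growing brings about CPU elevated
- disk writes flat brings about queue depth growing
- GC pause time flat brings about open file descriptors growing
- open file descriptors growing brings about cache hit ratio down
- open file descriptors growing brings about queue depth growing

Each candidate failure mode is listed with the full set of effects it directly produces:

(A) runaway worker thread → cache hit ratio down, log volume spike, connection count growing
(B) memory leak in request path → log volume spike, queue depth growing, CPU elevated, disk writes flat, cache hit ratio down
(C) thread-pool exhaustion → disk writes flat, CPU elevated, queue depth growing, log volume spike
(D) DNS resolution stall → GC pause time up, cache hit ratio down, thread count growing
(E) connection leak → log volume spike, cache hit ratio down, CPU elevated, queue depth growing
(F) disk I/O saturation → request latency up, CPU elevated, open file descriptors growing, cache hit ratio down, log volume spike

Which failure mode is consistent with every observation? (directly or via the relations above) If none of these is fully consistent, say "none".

Checking each candidate against the observations:
(A) runaway worker thread — does not account for queue depth growing, CPU elevated, open file descriptors growing
(B) memory leak in request path — does not account for open file descriptors growing
(C) thread-pool exhaustion — does not account for cache hit ratio down, open file descriptors growing
(D) DNS resolution stall — cache hit ratio down +; queue depth growing -; CPU elevated -; log volume spike -; open file descriptors growing -
(E) connection leak — does not account for open file descriptors growing
(F) disk I/O saturation — cache hit ratio down +; queue depth growing + (through open file descriptors growing → queue depth growing); CPU elevated +; log volume spike +; open file descriptors growing +
(F) is the only candidate with no mismatches.

F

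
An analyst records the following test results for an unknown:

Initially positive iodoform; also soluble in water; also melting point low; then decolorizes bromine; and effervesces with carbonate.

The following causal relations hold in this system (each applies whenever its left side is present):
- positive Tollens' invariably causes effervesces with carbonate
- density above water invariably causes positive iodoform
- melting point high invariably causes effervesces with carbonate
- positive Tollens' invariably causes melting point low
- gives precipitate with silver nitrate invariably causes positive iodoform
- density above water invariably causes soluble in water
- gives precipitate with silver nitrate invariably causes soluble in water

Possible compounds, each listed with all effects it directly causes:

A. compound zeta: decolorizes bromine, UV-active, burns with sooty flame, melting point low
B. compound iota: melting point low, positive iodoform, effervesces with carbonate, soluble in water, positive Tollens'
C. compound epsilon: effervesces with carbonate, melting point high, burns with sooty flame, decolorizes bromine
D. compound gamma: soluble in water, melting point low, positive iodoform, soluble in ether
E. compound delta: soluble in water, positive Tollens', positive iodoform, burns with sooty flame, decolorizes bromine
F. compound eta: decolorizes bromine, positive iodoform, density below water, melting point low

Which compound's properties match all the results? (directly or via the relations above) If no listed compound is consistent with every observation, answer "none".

E

Checking each candidate against the observations:
(A) compound zeta — does not account for positive iodoform, soluble in water, effervesces with carbonate
(B) compound iota — positive iodoform yes; soluble in water yes; melting point low yes; decolorizes bromine NO; effervesces with carbonate yes
(C) compound epsilon — positive iodoform NO; soluble in water NO; melting point low NO; decolorizes bromine yes; effervesces with carbonate yes
(D) compound gamma — positive iodoform yes; soluble in water yes; melting point low yes; decolorizes bromine NO; effervesces with carbonate NO
(E) compound delta — positive iodoform yes; soluble in water yes; melting point low yes (through positive Tollens' → melting point low); decolorizes bromine yes; effervesces with carbonate yes (through positive Tollens' → effervesces with carbonate)
(F) compound eta — does not account for soluble in water, effervesces with carbonate
Only (E) is consistent with every observation.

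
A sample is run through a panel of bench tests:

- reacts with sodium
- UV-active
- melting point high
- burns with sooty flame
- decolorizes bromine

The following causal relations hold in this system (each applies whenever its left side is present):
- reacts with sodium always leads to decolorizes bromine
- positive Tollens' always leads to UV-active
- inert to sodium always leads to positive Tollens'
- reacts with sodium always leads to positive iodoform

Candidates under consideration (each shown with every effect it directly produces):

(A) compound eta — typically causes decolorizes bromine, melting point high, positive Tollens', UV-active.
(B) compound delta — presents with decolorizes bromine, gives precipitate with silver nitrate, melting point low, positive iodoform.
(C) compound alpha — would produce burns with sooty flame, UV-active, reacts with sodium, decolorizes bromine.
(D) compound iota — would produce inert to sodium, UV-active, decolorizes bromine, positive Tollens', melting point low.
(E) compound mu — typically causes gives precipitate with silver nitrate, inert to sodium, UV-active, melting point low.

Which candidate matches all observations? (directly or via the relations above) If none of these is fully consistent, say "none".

none

Testing each hypothesis:
(A) compound eta — reacts with sodium miss; UV-active match; melting point high match; burns with sooty flame miss; decolorizes bromine match
(B) compound delta — reacts with sodium miss; UV-active miss; melting point high miss; burns with sooty flame miss; decolorizes bromine match
(C) compound alpha — reacts with sodium match; UV-active match; melting point high miss; burns with sooty flame match; decolorizes bromine match
(D) compound iota — reacts with sodium miss; UV-active match; melting point high miss; burns with sooty flame miss; decolorizes bromine match
(E) compound mu — fails on reacts with sodium, melting point high, burns with sooty flame, decolorizes bromine (predicts inert to sodium, not reacts with sodium; predicts melting point low, not melting point high)
None of the listed candidates fits everything.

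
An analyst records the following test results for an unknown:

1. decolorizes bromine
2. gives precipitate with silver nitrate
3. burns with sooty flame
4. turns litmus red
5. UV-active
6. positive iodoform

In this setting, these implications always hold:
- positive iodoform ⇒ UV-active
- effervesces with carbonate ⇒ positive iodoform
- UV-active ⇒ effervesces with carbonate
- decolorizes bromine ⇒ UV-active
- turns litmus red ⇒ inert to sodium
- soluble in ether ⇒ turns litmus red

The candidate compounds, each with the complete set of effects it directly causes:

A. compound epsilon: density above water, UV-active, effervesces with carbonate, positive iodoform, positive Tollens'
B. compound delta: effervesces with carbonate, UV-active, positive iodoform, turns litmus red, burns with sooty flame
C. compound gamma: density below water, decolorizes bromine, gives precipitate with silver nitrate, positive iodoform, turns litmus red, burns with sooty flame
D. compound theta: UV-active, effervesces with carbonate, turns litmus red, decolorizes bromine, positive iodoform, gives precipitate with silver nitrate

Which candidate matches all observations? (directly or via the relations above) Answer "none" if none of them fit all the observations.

C

For each candidate, compare predicted effects to what was observed:
(A) compound epsilon — decolorizes bromine ✗; gives precipitate with silver nitrate ✗; burns with sooty flame ✗; turns litmus red ✗; UV-active ✓; positive iodoform ✓
(B) compound delta — decolorizes bromine ✗; gives precipitate with silver nitrate ✗; burns with sooty flame ✓; turns litmus red ✓; UV-active ✓; positive iodoform ✓
(C) compound gamma — decolorizes bromine ✓; gives precipitate with silver nitrate ✓; burns with sooty flame ✓; turns litmus red ✓; UV-active ✓ (by decolorizes bromine → UV-active); positive iodoform ✓
(D) compound theta — does not account for burns with sooty flame
(C) alone accounts for all the evidence.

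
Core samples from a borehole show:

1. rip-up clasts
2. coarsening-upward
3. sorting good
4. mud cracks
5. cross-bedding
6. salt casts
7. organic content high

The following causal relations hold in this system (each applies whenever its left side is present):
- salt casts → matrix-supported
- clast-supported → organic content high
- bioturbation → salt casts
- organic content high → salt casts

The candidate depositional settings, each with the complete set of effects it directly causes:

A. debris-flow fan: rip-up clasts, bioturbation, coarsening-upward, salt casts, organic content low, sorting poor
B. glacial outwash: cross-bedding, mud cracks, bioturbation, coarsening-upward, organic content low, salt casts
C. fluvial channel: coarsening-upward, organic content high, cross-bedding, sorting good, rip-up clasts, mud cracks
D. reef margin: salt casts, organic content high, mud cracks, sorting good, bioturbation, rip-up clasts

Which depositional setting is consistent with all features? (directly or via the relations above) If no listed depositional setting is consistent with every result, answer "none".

Checking each candidate against the observations:
(A) debris-flow fan — rip-up clasts ✓; coarsening-upward ✓; sorting good ✗; mud cracks ✗; cross-bedding ✗; salt casts ✓; organic content high ✗
(B) glacial outwash — rip-up clasts ✗; coarsening-upward ✓; sorting good ✗; mud cracks ✓; cross-bedding ✓; salt casts ✓; organic content high ✗
(C) fluvial channel — rip-up clasts ✓; coarsening-upward ✓; sorting good ✓; mud cracks ✓; cross-bedding ✓; salt casts ✓ (via organic content high → salt casts); organic content high ✓
(D) reef margin — does not account for coarsening-upward, cross-bedding
(C) alone accounts for all the evidence.

C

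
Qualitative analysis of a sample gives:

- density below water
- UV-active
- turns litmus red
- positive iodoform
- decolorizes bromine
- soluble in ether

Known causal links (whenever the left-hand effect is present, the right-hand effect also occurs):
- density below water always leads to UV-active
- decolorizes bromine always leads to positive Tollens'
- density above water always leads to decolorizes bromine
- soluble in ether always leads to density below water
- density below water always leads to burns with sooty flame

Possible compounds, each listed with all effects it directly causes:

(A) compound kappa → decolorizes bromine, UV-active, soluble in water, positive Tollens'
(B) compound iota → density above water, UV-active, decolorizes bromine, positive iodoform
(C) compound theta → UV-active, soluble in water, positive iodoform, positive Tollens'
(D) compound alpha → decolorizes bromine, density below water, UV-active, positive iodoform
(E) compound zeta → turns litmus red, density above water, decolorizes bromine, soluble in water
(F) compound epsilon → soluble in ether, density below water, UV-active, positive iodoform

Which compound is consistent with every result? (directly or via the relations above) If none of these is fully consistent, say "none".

none

For each candidate, compare predicted effects to what was observed:
(A) compound kappa — does not account for density below water, turns litmus red, positive iodoform, soluble in ether
(B) compound iota — density below water ✗; UV-active ✓; turns litmus red ✗; positive iodoform ✓; decolorizes bromine ✓; soluble in ether ✗
(C) compound theta — does not account for density below water, turns litmus red, decolorizes bromine, soluble in ether
(D) compound alpha — does not account for turns litmus red, soluble in ether
(E) compound zeta — fails on density below water, UV-active, positive iodoform, soluble in ether (predicts density above water, not density below water)
(F) compound epsilon — density below water ✓; UV-active ✓; turns litmus red ✗; positive iodoform ✓; decolorizes bromine ✗; soluble in ether ✓
No candidate is consistent with all observations.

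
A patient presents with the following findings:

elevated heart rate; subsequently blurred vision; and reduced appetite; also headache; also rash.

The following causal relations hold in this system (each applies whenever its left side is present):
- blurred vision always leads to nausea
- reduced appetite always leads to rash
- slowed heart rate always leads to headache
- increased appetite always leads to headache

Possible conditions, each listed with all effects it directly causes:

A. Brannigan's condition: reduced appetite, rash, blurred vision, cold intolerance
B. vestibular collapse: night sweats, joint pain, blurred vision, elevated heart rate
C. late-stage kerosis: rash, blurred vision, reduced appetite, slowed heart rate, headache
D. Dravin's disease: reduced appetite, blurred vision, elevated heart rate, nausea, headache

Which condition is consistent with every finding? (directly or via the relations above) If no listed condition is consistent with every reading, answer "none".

Checking each candidate against the observations:
(A) Brannigan's condition — elevated heart rate miss; blurred vision match; reduced appetite match; headache miss; rash match
(B) vestibular collapse — does not account for reduced appetite, headache, rash
(C) late-stage kerosis — elevated heart rate miss; blurred vision match; reduced appetite match; headache match; rash match
(D) Dravin's disease — accounts for every observation (rash through reduced appetite → rash)
Only (D) is consistent with every observation.

D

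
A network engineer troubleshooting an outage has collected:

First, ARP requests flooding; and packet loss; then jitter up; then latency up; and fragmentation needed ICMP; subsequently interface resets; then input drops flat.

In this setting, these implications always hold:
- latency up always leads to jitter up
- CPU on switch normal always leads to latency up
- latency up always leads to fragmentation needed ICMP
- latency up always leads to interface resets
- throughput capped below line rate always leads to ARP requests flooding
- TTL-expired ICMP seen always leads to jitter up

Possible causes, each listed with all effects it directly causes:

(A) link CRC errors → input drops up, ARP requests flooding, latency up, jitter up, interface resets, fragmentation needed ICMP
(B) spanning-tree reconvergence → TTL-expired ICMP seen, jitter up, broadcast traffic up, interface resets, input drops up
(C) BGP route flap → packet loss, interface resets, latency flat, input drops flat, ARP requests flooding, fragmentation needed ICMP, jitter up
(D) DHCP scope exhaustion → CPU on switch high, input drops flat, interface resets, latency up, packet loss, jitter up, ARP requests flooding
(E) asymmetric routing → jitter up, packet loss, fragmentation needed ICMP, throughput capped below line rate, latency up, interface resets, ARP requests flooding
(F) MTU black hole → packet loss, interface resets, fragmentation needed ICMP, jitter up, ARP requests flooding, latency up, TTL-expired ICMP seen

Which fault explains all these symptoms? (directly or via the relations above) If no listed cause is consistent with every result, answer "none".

For each candidate, compare predicted effects to what was observed:
(A) link CRC errors — fails on packet loss, input drops flat (predicts input drops up, not input drops flat)
(B) spanning-tree reconvergence — ARP requests flooding miss; packet loss miss; jitter up match; latency up miss; fragmentation needed ICMP miss; interface resets match; input drops flat miss
(C) BGP route flap — ARP requests flooding match; packet loss match; jitter up match; latency up miss; fragmentation needed ICMP match; interface resets match; input drops flat match
(D) DHCP scope exhaustion — ARP requests flooding match; packet loss match; jitter up match; latency up match; fragmentation needed ICMP match (via latency up → fragmentation needed ICMP); interface resets match; input drops flat match
(E) asymmetric routing — does not account for input drops flat
(F) MTU black hole — ARP requests flooding match; packet loss match; jitter up match; latency up match; fragmentation needed ICMP match; interface resets match; input drops flat miss
(D) alone accounts for all the evidence.

D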